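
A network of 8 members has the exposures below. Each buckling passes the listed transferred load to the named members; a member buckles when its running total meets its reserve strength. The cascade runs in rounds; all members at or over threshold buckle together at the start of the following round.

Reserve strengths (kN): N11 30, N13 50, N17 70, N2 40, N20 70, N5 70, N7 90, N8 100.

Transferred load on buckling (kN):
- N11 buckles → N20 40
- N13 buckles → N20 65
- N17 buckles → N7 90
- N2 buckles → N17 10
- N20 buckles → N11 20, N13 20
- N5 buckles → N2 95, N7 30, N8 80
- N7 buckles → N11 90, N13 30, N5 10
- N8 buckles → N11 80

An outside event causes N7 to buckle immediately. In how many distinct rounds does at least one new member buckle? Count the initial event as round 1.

Round 1 — N7 buckles (initial).
  N11: +90 → 90 ≥ 30
  N13: +30 → 30 < 50
  N5: +10 → 10 < 70
Round 2 — N11 buckles.
  N20: +40 → 40 < 70
No further bucklings.

2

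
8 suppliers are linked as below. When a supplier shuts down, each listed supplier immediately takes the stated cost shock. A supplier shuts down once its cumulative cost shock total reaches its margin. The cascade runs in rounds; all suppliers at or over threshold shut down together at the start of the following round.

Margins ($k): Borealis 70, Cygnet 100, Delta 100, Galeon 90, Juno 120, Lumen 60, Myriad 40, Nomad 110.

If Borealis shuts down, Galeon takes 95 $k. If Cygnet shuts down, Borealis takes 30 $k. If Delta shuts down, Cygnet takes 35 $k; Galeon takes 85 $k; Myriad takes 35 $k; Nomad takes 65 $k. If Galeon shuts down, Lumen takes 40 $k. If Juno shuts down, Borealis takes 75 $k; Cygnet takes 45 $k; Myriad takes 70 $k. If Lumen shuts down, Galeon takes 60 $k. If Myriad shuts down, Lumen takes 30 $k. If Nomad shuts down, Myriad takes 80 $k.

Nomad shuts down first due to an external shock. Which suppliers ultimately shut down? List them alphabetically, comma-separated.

Round 1 — Nomad shuts down (initial).
  Myriad: +80 → 80 ≥ 40
Round 2 — Myriad shuts down.
  Lumen: +30 → 30 < 60
No further shutdowns.

Myriad, Nomad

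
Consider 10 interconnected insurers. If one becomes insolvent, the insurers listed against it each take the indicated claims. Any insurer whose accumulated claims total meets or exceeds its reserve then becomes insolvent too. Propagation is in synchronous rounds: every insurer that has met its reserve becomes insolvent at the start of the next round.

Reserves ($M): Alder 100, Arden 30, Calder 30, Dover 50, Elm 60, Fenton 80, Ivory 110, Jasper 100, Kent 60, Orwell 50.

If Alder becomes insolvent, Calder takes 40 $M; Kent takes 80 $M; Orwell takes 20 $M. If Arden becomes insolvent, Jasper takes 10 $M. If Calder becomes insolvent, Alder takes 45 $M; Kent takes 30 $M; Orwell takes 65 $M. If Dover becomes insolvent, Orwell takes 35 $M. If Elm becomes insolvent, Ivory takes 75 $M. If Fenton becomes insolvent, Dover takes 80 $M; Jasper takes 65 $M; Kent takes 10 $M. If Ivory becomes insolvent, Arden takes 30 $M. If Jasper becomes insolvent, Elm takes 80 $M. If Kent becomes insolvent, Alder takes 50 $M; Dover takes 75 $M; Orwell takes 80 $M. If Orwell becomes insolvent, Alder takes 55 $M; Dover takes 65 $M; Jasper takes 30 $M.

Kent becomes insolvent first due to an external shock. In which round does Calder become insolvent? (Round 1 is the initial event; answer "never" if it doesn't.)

Round 1 — Kent becomes insolvent (initial).
  Alder: +50 → 50 < 100
  Dover: +75 → 75 ≥ 50
  Orwell: +80 → 80 ≥ 50
Round 2 — Dover, Orwell become insolvent.
  Alder: +55 → 105 ≥ 100
  Jasper: +30 → 30 < 100
Round 3 — Alder becomes insolvent.
  Calder: +40 → 40 ≥ 30
Round 4 — Calder becomes insolvent.
No further insolvencies.

4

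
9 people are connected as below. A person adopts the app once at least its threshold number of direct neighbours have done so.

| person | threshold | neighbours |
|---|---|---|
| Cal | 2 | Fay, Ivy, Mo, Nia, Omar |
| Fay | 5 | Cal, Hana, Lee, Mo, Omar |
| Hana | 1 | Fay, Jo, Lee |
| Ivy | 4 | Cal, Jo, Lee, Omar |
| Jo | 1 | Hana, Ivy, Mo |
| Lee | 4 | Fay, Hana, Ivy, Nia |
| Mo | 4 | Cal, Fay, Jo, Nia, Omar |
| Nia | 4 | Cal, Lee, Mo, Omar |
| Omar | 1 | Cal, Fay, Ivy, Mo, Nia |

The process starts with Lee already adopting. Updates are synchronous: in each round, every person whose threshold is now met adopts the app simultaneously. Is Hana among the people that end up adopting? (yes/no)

yes

Round 1 — Lee adopts the app (initial).
Round 2 — checking thresholds:
  Fay: 1 of 5 neighbours < 5, below threshold.
  Hana: 1 of 3 neighbours ≥ 1, adopts the app.
  Ivy: 1 of 4 neighbours < 4, below threshold.
  Nia: 1 of 4 neighbours < 4, below threshold.
Round 3 — checking thresholds:
  Fay: 2 of 5 neighbours < 5, below threshold.
  Ivy: 1 of 4 neighbours < 4, below threshold.
  Jo: 1 of 3 neighbours ≥ 1, adopts the app.
  Nia: 1 of 4 neighbours < 4, below threshold.
Round 4 — no new adoptions; cascade stops.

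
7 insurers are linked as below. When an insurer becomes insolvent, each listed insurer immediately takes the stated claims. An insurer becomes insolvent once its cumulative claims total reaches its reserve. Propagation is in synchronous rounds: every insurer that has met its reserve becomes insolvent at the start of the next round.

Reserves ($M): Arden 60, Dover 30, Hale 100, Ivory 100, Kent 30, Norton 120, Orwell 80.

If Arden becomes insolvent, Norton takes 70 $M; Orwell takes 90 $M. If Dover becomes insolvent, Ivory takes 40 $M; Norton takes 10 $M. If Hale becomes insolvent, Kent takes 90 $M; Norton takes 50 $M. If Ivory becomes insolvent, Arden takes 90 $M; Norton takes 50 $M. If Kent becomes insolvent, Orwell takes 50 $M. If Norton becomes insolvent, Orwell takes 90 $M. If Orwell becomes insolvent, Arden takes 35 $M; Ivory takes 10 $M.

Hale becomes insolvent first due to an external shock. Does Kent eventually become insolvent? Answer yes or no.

Round 1 — Hale becomes insolvent (initial).
  Kent: +90 → 90 ≥ 30
  Norton: +50 → 50 < 120
Round 2 — Kent becomes insolvent.
  Orwell: +50 → 50 < 80
No further insolvencies.

yes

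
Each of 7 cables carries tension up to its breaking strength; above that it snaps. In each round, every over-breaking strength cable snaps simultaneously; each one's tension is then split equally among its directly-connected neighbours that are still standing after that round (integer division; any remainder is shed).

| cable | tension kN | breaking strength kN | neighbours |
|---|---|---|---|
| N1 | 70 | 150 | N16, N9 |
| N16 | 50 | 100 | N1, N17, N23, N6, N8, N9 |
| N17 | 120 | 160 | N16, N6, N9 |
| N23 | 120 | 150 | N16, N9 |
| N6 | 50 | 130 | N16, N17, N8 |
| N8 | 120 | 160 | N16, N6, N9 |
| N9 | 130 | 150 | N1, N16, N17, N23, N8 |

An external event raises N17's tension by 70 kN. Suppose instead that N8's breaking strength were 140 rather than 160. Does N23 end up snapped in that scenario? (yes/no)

With N8's breaking strength at 140:
Round 1 — N17 at 190 > 160. N17 snaps.
  N17 sheds 190 kN to N16, N6, N9: 63 each (1 lost).
    N16: 50+63 = 113 > 100
    N6: 50+63 = 113 ≤ 130
    N9: 130+63 = 193 > 150
Round 2 — N16, N9 snap.
  N16 sheds 113 kN to N1, N23, N6, N8: 28 each (1 lost).
    N1: 70+28 = 98 ≤ 150
    N23: 120+28 = 148 ≤ 150
    N6: 113+28 = 141 > 130
    N8: 120+28 = 148 > 140
  N9 sheds 193 kN to N1, N23, N8: 64 each (1 lost).
    N1: 98+64 = 162 > 150
    N23: 148+64 = 212 > 150
    N8: 148+64 = 212 > 140
Round 3 — N1, N23, N6, N8 snap.
  N1 sheds 162 kN: no online neighbours, lost.
  N23 sheds 212 kN: no online neighbours, lost.
  N6 sheds 141 kN: no online neighbours, lost.
  N8 sheds 212 kN: no online neighbours, lost.
No further breaks.

yes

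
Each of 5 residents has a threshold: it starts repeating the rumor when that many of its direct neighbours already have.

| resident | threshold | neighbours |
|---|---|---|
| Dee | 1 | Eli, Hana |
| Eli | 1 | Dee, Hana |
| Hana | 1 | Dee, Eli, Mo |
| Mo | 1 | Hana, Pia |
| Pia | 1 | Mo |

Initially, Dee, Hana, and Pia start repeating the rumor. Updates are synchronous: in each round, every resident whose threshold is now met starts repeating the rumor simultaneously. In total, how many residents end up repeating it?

Round 1 — Dee, Hana, Pia start repeating the rumor (initial).
Round 2 — checking thresholds:
  Eli: 2 of 2 neighbours ≥ 1, starts repeating the rumor.
  Mo: 2 of 2 neighbours ≥ 1, starts repeating the rumor.
Round 3 — no new spreads; cascade stops.

5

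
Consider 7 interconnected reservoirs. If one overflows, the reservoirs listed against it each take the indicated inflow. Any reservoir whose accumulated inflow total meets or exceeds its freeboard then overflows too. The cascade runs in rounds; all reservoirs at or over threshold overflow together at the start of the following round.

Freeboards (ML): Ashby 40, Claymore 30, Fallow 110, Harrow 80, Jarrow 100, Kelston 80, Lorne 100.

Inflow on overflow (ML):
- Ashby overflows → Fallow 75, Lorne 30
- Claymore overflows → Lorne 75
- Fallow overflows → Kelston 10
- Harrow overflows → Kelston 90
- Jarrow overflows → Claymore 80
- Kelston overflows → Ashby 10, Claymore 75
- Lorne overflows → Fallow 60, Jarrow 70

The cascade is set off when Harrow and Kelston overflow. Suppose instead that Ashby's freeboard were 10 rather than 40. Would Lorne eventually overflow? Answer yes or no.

With Ashby's freeboard at 10:
Round 1 — Harrow, Kelston overflow (initial).
  Ashby: +10 → 10 ≥ 10
  Claymore: +75 → 75 ≥ 30
Round 2 — Ashby, Claymore overflow.
  Fallow: +75 → 75 < 110
  Lorne: +30+75 → 105 ≥ 100
Round 3 — Lorne overflows.
  Fallow: +60 → 135 ≥ 110
  Jarrow: +70 → 70 < 100
Round 4 — Fallow overflows.
No further overflows.

yes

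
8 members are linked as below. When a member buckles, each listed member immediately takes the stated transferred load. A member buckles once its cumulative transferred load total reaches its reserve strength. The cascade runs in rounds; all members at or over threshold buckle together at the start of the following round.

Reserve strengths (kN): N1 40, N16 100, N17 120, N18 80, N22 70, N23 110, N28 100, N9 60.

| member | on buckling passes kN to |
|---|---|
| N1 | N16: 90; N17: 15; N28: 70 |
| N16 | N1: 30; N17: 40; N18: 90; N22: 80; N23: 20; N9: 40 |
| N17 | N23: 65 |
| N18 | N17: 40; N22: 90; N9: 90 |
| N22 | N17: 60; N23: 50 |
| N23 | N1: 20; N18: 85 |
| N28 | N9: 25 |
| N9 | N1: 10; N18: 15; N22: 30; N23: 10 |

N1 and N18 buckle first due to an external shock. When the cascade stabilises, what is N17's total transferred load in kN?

115

Round 1 — N1, N18 buckle (initial).
  N16: +90 → 90 < 100
  N17: +15+40 → 55 < 120
  N22: +90 → 90 ≥ 70
  N28: +70 → 70 < 100
  N9: +90 → 90 ≥ 60
Round 2 — N22, N9 buckle.
  N17: +60 → 115 < 120
  N23: +50+10 → 60 < 110
No further bucklings.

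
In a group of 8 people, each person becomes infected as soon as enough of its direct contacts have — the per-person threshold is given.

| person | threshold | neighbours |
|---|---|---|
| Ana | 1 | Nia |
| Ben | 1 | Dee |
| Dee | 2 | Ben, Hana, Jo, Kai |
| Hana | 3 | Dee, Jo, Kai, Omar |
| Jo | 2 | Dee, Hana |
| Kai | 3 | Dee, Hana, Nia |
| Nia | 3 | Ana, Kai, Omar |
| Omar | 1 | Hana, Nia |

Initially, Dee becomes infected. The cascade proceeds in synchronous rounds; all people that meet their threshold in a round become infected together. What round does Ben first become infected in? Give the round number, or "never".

2

Round 1 — Dee becomes infected (initial).
Round 2 — checking thresholds:
  Ben: 1 of 1 neighbours ≥ 1, becomes infected.
  Hana: 1 of 4 neighbours < 3, not yet.
  Jo: 1 of 2 neighbours < 2, not yet.
  Kai: 1 of 3 neighbours < 3, not yet.
Round 3 — no new infections; cascade stops.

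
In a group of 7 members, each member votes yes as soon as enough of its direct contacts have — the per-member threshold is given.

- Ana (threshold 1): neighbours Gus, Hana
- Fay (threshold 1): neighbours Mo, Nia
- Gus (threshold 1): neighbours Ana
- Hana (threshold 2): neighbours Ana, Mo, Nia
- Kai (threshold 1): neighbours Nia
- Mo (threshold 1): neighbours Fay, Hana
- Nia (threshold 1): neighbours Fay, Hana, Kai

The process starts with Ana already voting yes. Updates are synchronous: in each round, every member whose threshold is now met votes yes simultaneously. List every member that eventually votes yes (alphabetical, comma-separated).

Ana, Gus

Round 1 — Ana votes yes (initial).
Round 2 — checking thresholds:
  Gus: 1 of 1 neighbours ≥ 1, votes yes.
  Hana: 1 of 3 neighbours < 2, not yet.
Round 3 — no new yes votes; cascade stops.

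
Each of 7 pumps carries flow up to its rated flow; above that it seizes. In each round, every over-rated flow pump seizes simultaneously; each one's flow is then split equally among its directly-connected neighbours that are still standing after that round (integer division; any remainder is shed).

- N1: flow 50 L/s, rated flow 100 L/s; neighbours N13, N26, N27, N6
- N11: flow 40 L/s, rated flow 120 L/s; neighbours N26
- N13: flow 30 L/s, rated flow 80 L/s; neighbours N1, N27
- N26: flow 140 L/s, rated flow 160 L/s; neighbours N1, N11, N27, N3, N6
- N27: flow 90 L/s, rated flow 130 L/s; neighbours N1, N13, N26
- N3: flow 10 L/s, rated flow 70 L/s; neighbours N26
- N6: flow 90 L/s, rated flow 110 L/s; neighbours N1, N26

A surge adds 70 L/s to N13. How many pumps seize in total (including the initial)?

6

Round 1 — N13 at 100 > 80. N13 seizes.
  N13 sheds 100 L/s to N1, N27: 50 each.
    N1: 50+50 = 100 ≤ 100
    N27: 90+50 = 140 > 130
Round 2 — N27 seizes.
  N27 sheds 140 L/s to N1, N26: 70 each.
    N1: 100+70 = 170 > 100
    N26: 140+70 = 210 > 160
Round 3 — N1, N26 seize.
  N1 sheds 170 L/s to N6: 170 each.
    N6: 90+170 = 260 > 110
  N26 sheds 210 L/s to N11, N3, N6: 70 each.
    N11: 40+70 = 110 ≤ 120
    N3: 10+70 = 80 > 70
    N6: 260+70 = 330 > 110
Round 4 — N3, N6 seize.
  N3 sheds 80 L/s: no online neighbours, lost.
  N6 sheds 330 L/s: no online neighbours, lost.
No further seizures.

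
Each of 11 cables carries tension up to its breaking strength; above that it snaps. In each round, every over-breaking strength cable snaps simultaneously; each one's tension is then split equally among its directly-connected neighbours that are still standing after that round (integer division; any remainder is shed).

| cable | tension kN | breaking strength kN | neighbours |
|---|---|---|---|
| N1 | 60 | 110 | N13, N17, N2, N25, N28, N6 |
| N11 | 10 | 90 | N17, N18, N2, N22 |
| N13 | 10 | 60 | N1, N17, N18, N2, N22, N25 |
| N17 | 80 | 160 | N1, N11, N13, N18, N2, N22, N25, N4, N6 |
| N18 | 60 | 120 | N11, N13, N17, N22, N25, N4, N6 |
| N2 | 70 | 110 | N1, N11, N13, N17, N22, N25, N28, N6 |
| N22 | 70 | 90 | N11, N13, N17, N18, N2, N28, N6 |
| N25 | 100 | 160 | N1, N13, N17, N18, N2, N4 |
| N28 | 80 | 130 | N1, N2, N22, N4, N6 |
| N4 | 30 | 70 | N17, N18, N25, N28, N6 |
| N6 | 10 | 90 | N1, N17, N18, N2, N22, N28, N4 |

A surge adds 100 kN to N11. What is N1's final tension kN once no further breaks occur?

78

Round 1 — N11 at 110 > 90. N11 snaps.
  N11 sheds 110 kN to N17, N18, N2, N22: 27 each (2 lost).
    N17: 80+27 = 107 ≤ 160
    N18: 60+27 = 87 ≤ 120
    N2: 70+27 = 97 ≤ 110
    N22: 70+27 = 97 > 90
Round 2 — N22 snaps.
  N22 sheds 97 kN to N13, N17, N18, N2, N28, N6: 16 each (1 lost).
    N13: 10+16 = 26 ≤ 60
    N17: 107+16 = 123 ≤ 160
    N18: 87+16 = 103 ≤ 120
    N2: 97+16 = 113 > 110
    N28: 80+16 = 96 ≤ 130
    N6: 10+16 = 26 ≤ 90
Round 3 — N2 snaps.
  N2 sheds 113 kN to N1, N13, N17, N25, N28, N6: 18 each (5 lost).
    N1: 60+18 = 78 ≤ 110
    N13: 26+18 = 44 ≤ 60
    N17: 123+18 = 141 ≤ 160
    N25: 100+18 = 118 ≤ 160
    N28: 96+18 = 114 ≤ 130
    N6: 26+18 = 44 ≤ 90
No further breaks.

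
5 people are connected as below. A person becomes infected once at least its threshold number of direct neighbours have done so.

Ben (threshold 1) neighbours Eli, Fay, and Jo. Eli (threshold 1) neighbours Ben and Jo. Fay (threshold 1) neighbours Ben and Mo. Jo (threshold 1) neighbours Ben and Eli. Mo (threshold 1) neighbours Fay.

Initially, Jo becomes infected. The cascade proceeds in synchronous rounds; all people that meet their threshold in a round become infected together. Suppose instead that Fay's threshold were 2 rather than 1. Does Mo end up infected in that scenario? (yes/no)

no

With Fay's threshold at 2:
Round 1 — Jo becomes infected (initial).
Round 2 — checking thresholds:
  Ben: 1 of 3 neighbours ≥ 1, becomes infected.
  Eli: 1 of 2 neighbours ≥ 1, becomes infected.
Round 3 — no new infections; cascade stops.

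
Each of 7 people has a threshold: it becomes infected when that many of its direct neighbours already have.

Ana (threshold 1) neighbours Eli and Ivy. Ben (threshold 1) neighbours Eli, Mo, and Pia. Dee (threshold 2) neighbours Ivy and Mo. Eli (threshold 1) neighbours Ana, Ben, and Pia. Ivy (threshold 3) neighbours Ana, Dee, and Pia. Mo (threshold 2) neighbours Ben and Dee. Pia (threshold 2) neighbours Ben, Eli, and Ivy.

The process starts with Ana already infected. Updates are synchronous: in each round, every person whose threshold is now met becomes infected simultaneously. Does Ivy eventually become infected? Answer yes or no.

no

Round 1 — Ana becomes infected (initial).
Round 2 — checking thresholds:
  Eli: 1 of 3 neighbours ≥ 1, becomes infected.
  Ivy: 1 of 3 neighbours < 3, holds.
Round 3 — checking thresholds:
  Ben: 1 of 3 neighbours ≥ 1, becomes infected.
  Ivy: 1 of 3 neighbours < 3, holds.
  Pia: 1 of 3 neighbours < 2, holds.
Round 4 — checking thresholds:
  Ivy: 1 of 3 neighbours < 3, holds.
  Mo: 1 of 2 neighbours < 2, holds.
  Pia: 2 of 3 neighbours ≥ 2, becomes infected.
Round 5 — no new infections; cascade stops.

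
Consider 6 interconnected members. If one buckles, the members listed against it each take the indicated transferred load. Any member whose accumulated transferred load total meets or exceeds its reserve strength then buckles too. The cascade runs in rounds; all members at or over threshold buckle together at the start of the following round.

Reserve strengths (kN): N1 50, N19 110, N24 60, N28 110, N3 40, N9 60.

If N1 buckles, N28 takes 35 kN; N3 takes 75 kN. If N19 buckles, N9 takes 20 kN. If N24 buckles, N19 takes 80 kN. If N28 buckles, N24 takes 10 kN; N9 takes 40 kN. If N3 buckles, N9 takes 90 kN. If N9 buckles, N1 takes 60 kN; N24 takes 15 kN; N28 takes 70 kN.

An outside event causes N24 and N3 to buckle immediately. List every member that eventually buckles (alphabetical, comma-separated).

N1, N24, N3, N9

Round 1 — N24, N3 buckle (initial).
  N19: +80 → 80 < 110
  N9: +90 → 90 ≥ 60
Round 2 — N9 buckles.
  N1: +60 → 60 ≥ 50
  N28: +70 → 70 < 110
Round 3 — N1 buckles.
  N28: +35 → 105 < 110
No further bucklings.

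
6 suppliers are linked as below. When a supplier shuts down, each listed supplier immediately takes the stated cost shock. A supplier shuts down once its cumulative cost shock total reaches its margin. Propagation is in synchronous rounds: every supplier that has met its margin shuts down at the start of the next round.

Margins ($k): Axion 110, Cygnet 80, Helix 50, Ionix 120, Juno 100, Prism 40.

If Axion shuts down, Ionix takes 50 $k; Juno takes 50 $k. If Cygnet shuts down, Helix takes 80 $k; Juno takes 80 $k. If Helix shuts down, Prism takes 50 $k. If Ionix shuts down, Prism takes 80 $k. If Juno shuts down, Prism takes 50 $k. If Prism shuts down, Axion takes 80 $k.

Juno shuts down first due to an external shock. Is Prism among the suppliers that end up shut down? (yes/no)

yes

Round 1 — Juno shuts down (initial).
  Prism: +50 → 50 ≥ 40
Round 2 — Prism shuts down.
  Axion: +80 → 80 < 110
No further shutdowns.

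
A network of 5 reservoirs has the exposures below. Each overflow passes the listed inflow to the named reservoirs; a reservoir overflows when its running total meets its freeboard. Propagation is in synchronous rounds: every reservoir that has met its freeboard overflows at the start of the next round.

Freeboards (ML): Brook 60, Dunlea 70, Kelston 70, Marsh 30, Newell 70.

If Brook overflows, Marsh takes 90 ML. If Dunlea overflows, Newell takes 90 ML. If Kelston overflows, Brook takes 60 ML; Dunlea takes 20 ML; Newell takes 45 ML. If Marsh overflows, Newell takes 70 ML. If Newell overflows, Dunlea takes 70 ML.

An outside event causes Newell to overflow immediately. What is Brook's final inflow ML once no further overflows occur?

0

Round 1 — Newell overflows (initial).
  Dunlea: +70 → 70 ≥ 70
Round 2 — Dunlea overflows.
No further overflows.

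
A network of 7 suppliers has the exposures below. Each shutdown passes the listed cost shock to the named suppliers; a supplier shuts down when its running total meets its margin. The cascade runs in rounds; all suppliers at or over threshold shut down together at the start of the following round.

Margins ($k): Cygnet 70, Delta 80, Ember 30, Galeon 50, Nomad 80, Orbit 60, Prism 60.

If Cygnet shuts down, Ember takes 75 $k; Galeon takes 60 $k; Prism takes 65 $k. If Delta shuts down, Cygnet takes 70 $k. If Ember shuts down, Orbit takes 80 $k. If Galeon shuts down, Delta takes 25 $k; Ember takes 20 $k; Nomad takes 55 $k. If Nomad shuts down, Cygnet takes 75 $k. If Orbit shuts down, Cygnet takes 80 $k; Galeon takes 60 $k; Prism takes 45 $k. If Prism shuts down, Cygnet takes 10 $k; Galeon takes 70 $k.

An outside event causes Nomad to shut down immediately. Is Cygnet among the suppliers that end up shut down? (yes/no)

Round 1 — Nomad shuts down (initial).
  Cygnet: +75 → 75 ≥ 70
Round 2 — Cygnet shuts down.
  Ember: +75 → 75 ≥ 30
  Galeon: +60 → 60 ≥ 50
  Prism: +65 → 65 ≥ 60
Round 3 — Ember, Galeon, Prism shut down.
  Delta: +25 → 25 < 80
  Orbit: +80 → 80 ≥ 60
Round 4 — Orbit shuts down.
No further shutdowns.

yes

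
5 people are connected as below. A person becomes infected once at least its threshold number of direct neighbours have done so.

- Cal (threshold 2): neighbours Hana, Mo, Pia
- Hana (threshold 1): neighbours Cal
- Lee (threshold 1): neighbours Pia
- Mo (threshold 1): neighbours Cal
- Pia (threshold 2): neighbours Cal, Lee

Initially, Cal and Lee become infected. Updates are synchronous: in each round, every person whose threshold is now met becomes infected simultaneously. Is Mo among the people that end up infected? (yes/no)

yes

Round 1 — Cal, Lee become infected (initial).
Round 2 — checking thresholds:
  Hana: 1 of 1 neighbours ≥ 1, becomes infected.
  Mo: 1 of 1 neighbours ≥ 1, becomes infected.
  Pia: 2 of 2 neighbours ≥ 2, becomes infected.
Round 3 — no new infections; cascade stops.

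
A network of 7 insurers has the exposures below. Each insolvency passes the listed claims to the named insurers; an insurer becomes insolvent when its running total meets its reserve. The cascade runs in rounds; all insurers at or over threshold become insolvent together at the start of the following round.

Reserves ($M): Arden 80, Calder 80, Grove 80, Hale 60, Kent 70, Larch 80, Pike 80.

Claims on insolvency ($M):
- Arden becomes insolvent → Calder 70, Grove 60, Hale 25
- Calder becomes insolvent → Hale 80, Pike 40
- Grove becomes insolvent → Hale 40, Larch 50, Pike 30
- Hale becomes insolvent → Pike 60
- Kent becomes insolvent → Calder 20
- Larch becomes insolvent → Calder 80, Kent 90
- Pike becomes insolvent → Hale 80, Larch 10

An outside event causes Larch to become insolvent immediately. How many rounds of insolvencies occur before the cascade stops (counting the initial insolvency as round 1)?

4

Round 1 — Larch becomes insolvent (initial).
  Calder: +80 → 80 ≥ 80
  Kent: +90 → 90 ≥ 70
Round 2 — Calder, Kent become insolvent.
  Hale: +80 → 80 ≥ 60
  Pike: +40 → 40 < 80
Round 3 — Hale becomes insolvent.
  Pike: +60 → 100 ≥ 80
Round 4 — Pike becomes insolvent.
No further insolvencies.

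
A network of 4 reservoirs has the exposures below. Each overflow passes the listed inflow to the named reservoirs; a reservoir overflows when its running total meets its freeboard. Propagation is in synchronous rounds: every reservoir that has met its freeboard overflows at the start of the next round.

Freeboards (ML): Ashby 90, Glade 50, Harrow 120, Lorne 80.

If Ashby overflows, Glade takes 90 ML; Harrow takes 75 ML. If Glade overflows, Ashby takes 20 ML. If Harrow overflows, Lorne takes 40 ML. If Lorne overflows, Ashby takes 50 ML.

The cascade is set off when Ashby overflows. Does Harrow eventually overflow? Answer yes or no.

no

Round 1 — Ashby overflows (initial).
  Glade: +90 → 90 ≥ 50
  Harrow: +75 → 75 < 120
Round 2 — Glade overflows.
No further overflows.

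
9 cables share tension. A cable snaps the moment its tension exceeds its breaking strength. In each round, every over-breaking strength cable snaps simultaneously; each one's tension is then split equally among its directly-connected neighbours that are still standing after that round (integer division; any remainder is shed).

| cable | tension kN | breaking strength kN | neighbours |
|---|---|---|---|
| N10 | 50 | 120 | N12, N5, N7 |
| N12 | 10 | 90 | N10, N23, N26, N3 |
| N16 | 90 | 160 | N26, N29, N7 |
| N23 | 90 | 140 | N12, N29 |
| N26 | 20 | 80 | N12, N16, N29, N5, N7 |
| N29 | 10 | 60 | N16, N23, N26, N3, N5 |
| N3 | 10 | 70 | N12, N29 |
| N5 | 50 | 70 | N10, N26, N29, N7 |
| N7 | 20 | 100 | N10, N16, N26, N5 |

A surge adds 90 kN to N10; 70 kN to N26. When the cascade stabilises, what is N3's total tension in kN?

38

Round 1 — N10 at 140 > 120; N26 at 90 > 80. N10, N26 snap.
  N10 sheds 140 kN to N12, N5, N7: 46 each (2 lost).
    N12: 10+46 = 56 ≤ 90
    N5: 50+46 = 96 > 70
    N7: 20+46 = 66 ≤ 100
  N26 sheds 90 kN to N12, N16, N29, N5, N7: 18 each.
    N12: 56+18 = 74 ≤ 90
    N16: 90+18 = 108 ≤ 160
    N29: 10+18 = 28 ≤ 60
    N5: 96+18 = 114 > 70
    N7: 66+18 = 84 ≤ 100
Round 2 — N5 snaps.
  N5 sheds 114 kN to N29, N7: 57 each.
    N29: 28+57 = 85 > 60
    N7: 84+57 = 141 > 100
Round 3 — N29, N7 snap.
  N29 sheds 85 kN to N16, N23, N3: 28 each (1 lost).
    N16: 108+28 = 136 ≤ 160
    N23: 90+28 = 118 ≤ 140
    N3: 10+28 = 38 ≤ 70
  N7 sheds 141 kN to N16: 141 each.
    N16: 136+141 = 277 > 160
Round 4 — N16 snaps.
  N16 sheds 277 kN: no online neighbours, lost.
No further breaks.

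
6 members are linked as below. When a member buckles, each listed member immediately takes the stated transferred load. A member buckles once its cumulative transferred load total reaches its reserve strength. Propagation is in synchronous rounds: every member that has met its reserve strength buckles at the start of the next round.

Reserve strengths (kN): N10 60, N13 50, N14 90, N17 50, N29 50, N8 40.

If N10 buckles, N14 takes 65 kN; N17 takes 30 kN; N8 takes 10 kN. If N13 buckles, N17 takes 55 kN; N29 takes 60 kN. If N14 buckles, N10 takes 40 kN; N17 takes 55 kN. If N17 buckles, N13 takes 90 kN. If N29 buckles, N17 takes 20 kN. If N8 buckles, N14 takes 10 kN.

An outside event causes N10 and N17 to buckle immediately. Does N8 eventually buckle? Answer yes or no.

no

Round 1 — N10, N17 buckle (initial).
  N13: +90 → 90 ≥ 50
  N14: +65 → 65 < 90
  N8: +10 → 10 < 40
Round 2 — N13 buckles.
  N29: +60 → 60 ≥ 50
Round 3 — N29 buckles.
No further bucklings.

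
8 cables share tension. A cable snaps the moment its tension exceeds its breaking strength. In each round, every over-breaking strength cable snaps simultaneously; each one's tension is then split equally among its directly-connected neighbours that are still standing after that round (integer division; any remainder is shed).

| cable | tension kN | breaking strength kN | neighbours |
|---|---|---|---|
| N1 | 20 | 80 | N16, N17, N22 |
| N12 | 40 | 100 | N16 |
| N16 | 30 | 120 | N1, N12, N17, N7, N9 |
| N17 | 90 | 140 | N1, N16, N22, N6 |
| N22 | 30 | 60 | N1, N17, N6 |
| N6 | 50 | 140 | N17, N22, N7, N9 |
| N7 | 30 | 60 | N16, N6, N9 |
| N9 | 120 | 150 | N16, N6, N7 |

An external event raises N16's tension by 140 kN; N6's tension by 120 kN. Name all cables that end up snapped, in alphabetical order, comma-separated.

N1, N16, N17, N22, N6, N7, N9

Round 1 — N16 at 170 > 120; N6 at 170 > 140. N16, N6 snap.
  N16 sheds 170 kN to N1, N12, N17, N7, N9: 34 each.
    N1: 20+34 = 54 ≤ 80
    N12: 40+34 = 74 ≤ 100
    N17: 90+34 = 124 ≤ 140
    N7: 30+34 = 64 > 60
    N9: 120+34 = 154 > 150
  N6 sheds 170 kN to N17, N22, N7, N9: 42 each (2 lost).
    N17: 124+42 = 166 > 140
    N22: 30+42 = 72 > 60
    N7: 64+42 = 106 > 60
    N9: 154+42 = 196 > 150
Round 2 — N17, N22, N7, N9 snap.
  N17 sheds 166 kN to N1: 166 each.
    N1: 54+166 = 220 > 80
  N22 sheds 72 kN to N1: 72 each.
    N1: 220+72 = 292 > 80
  N7 sheds 106 kN: no online neighbours, lost.
  N9 sheds 196 kN: no online neighbours, lost.
Round 3 — N1 snaps.
  N1 sheds 292 kN: no online neighbours, lost.
No further breaks.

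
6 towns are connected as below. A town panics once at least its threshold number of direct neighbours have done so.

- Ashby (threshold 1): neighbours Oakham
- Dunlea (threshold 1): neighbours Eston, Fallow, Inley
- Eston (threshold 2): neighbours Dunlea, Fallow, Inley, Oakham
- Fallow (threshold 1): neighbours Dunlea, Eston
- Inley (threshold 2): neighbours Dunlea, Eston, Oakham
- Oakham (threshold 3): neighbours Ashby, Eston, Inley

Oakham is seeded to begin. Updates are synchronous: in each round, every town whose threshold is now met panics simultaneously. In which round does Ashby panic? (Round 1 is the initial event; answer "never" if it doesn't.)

2

Round 1 — Oakham panics (initial).
Round 2 — checking thresholds:
  Ashby: 1 of 1 neighbours ≥ 1, panics.
  Eston: 1 of 4 neighbours < 2, holds.
  Inley: 1 of 3 neighbours < 2, holds.
Round 3 — no new panics; cascade stops.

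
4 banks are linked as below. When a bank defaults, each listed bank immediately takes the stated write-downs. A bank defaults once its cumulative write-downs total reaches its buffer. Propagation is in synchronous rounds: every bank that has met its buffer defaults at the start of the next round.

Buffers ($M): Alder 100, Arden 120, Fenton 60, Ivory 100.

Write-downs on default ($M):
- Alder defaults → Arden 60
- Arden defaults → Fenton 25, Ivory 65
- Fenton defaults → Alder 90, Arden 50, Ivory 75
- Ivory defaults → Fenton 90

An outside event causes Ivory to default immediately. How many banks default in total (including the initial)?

2

Round 1 — Ivory defaults (initial).
  Fenton: +90 → 90 ≥ 60
Round 2 — Fenton defaults.
  Alder: +90 → 90 < 100
  Arden: +50 → 50 < 120
No further defaults.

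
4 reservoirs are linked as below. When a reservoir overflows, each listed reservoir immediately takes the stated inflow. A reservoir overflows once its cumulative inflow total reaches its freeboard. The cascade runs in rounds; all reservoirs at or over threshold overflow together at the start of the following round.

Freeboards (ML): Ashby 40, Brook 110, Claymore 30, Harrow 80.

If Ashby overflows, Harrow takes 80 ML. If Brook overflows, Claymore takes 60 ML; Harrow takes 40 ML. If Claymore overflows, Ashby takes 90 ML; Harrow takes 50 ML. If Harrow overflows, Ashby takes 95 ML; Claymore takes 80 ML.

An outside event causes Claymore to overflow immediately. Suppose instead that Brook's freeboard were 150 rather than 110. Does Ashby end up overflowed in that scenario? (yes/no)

yes

With Brook's freeboard at 150:
Round 1 — Claymore overflows (initial).
  Ashby: +90 → 90 ≥ 40
  Harrow: +50 → 50 < 80
Round 2 — Ashby overflows.
  Harrow: +80 → 130 ≥ 80
Round 3 — Harrow overflows.
No further overflows.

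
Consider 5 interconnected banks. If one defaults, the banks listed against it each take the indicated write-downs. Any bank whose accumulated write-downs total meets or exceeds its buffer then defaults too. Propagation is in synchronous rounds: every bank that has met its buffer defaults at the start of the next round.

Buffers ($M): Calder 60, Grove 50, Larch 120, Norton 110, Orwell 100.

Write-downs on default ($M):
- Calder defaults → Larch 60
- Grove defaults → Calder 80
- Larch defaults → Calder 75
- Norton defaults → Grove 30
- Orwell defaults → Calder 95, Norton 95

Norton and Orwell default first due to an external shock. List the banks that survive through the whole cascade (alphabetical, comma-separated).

Grove, Larch

Round 1 — Norton, Orwell default (initial).
  Calder: +95 → 95 ≥ 60
  Grove: +30 → 30 < 50
Round 2 — Calder defaults.
  Larch: +60 → 60 < 120
No further defaults.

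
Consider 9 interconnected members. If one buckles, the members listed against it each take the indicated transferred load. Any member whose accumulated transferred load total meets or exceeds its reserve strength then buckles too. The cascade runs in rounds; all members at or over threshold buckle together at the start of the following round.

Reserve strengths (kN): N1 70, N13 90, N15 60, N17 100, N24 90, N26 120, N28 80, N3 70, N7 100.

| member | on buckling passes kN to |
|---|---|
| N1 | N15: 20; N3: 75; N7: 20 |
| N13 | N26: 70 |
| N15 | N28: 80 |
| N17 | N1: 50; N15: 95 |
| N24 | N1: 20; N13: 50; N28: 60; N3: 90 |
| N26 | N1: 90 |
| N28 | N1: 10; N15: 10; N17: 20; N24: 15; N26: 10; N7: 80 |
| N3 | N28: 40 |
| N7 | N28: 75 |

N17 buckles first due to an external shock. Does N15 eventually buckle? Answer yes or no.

Round 1 — N17 buckles (initial).
  N1: +50 → 50 < 70
  N15: +95 → 95 ≥ 60
Round 2 — N15 buckles.
  N28: +80 → 80 ≥ 80
Round 3 — N28 buckles.
  N1: +10 → 60 < 70
  N24: +15 → 15 < 90
  N26: +10 → 10 < 120
  N7: +80 → 80 < 100
No further bucklings.

yes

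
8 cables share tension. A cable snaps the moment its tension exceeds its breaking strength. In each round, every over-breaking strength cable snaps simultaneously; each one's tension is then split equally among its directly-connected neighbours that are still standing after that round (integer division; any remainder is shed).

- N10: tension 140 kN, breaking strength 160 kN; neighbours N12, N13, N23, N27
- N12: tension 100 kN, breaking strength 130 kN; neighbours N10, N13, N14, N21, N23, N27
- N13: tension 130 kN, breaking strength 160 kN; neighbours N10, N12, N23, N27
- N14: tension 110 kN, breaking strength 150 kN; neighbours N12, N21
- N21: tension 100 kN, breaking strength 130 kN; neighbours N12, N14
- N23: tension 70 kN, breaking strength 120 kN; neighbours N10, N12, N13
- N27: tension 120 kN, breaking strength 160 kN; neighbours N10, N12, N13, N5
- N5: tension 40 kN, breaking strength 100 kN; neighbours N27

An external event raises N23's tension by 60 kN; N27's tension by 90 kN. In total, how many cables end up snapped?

Round 1 — N23 at 130 > 120; N27 at 210 > 160. N23, N27 snap.
  N23 sheds 130 kN to N10, N12, N13: 43 each (1 lost).
    N10: 140+43 = 183 > 160
    N12: 100+43 = 143 > 130
    N13: 130+43 = 173 > 160
  N27 sheds 210 kN to N10, N12, N13, N5: 52 each (2 lost).
    N10: 183+52 = 235 > 160
    N12: 143+52 = 195 > 130
    N13: 173+52 = 225 > 160
    N5: 40+52 = 92 ≤ 100
Round 2 — N10, N12, N13 snap.
  N10 sheds 235 kN: no online neighbours, lost.
  N12 sheds 195 kN to N14, N21: 97 each (1 lost).
    N14: 110+97 = 207 > 150
    N21: 100+97 = 197 > 130
  N13 sheds 225 kN: no online neighbours, lost.
Round 3 — N14, N21 snap.
  N14 sheds 207 kN: no online neighbours, lost.
  N21 sheds 197 kN: no online neighbours, lost.
No further breaks.

7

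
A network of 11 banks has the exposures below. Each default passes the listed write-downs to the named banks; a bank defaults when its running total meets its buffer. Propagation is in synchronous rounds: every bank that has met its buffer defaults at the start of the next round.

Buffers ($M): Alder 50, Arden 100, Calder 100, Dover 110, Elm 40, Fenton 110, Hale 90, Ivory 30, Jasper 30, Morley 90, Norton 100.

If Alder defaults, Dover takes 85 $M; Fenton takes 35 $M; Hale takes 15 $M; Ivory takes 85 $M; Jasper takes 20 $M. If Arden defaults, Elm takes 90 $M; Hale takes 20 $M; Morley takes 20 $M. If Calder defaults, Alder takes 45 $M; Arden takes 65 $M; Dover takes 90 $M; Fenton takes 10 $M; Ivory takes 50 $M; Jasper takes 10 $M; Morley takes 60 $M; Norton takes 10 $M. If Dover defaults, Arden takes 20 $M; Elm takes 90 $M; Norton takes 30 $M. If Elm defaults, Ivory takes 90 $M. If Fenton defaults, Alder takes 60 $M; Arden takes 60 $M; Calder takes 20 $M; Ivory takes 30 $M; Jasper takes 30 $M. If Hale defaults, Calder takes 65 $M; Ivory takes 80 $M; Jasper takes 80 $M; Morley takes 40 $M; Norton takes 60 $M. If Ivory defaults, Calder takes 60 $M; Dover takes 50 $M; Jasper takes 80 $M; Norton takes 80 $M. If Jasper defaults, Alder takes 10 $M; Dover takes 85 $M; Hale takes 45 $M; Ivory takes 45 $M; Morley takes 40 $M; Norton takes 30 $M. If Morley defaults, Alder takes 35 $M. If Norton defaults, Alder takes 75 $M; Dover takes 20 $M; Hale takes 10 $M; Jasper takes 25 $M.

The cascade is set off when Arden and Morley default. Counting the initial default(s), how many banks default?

Round 1 — Arden, Morley default (initial).
  Alder: +35 → 35 < 50
  Elm: +90 → 90 ≥ 40
  Hale: +20 → 20 < 90
Round 2 — Elm defaults.
  Ivory: +90 → 90 ≥ 30
Round 3 — Ivory defaults.
  Calder: +60 → 60 < 100
  Dover: +50 → 50 < 110
  Jasper: +80 → 80 ≥ 30
  Norton: +80 → 80 < 100
Round 4 — Jasper defaults.
  Alder: +10 → 45 < 50
  Dover: +85 → 135 ≥ 110
  Hale: +45 → 65 < 90
  Norton: +30 → 110 ≥ 100
Round 5 — Dover, Norton default.
  Alder: +75 → 120 ≥ 50
  Hale: +10 → 75 < 90
Round 6 — Alder defaults.
  Fenton: +35 → 35 < 110
  Hale: +15 → 90 ≥ 90
Round 7 — Hale defaults.
  Calder: +65 → 125 ≥ 100
Round 8 — Calder defaults.
  Fenton: +10 → 45 < 110
No further defaults.

10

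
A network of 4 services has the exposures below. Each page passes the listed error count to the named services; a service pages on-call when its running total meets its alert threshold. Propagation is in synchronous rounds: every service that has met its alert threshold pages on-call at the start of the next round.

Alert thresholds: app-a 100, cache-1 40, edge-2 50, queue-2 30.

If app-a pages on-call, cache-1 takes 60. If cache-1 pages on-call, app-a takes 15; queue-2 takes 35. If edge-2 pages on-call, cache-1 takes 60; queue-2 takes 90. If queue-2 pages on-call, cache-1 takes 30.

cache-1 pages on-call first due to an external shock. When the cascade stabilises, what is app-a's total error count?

15

Round 1 — cache-1 pages on-call (initial).
  app-a: +15 → 15 < 100
  queue-2: +35 → 35 ≥ 30
Round 2 — queue-2 pages on-call.
No further pages.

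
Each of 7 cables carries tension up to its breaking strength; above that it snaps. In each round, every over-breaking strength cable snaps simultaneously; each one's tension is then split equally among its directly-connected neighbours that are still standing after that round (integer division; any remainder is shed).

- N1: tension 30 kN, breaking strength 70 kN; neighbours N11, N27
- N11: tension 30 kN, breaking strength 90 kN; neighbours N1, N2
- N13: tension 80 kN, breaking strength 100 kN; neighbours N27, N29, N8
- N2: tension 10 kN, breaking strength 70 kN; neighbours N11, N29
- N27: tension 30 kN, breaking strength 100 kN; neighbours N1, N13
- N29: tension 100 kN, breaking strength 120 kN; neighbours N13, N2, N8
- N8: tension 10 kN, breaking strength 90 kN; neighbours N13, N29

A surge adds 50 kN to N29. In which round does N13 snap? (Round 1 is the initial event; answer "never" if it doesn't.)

Round 1 — N29 at 150 > 120. N29 snaps.
  N29 sheds 150 kN to N13, N2, N8: 50 each.
    N13: 80+50 = 130 > 100
    N2: 10+50 = 60 ≤ 70
    N8: 10+50 = 60 ≤ 90
Round 2 — N13 snaps.
  N13 sheds 130 kN to N27, N8: 65 each.
    N27: 30+65 = 95 ≤ 100
    N8: 60+65 = 125 > 90
Round 3 — N8 snaps.
  N8 sheds 125 kN: no online neighbours, lost.
No further breaks.

2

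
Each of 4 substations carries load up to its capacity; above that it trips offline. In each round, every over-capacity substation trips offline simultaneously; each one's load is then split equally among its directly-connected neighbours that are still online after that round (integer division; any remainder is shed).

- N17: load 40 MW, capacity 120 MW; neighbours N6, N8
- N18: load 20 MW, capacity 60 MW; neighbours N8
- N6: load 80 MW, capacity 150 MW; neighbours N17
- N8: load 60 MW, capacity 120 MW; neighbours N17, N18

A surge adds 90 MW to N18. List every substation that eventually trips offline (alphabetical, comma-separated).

Round 1 — N18 at 110 > 60. N18 trips offline.
  N18 sheds 110 MW to N8: 110 each.
    N8: 60+110 = 170 > 120
Round 2 — N8 trips offline.
  N8 sheds 170 MW to N17: 170 each.
    N17: 40+170 = 210 > 120
Round 3 — N17 trips offline.
  N17 sheds 210 MW to N6: 210 each.
    N6: 80+210 = 290 > 150
Round 4 — N6 trips offline.
  N6 sheds 290 MW: no online neighbours, lost.
No further trips.

N17, N18, N6, N8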